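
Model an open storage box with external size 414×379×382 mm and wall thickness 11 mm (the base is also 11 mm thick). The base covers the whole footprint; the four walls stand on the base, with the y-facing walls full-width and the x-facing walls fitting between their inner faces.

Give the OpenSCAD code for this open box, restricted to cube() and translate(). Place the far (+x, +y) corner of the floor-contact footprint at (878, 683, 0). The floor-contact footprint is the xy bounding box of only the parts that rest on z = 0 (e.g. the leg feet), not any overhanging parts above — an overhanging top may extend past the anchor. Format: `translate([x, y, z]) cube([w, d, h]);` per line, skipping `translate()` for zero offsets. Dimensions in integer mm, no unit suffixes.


translate([464, 304, 0]) cube([414, 379, 11]);
translate([464, 304, 11]) cube([414, 11, 371]);
translate([464, 672, 11]) cube([414, 11, 371]);
translate([464, 315, 11]) cube([11, 357, 371]);
translate([867, 315, 11]) cube([11, 357, 371]);


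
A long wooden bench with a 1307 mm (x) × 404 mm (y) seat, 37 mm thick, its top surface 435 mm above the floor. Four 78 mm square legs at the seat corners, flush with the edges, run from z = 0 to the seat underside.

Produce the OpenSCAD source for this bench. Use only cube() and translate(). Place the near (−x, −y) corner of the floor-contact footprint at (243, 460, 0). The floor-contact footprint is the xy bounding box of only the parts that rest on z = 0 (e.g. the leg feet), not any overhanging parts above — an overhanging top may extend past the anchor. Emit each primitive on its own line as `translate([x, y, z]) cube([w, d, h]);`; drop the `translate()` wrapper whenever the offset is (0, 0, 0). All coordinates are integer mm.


translate([243, 460, 398]) cube([1307, 404, 37]);
translate([243, 460, 0]) cube([78, 78, 398]);
translate([243, 786, 0]) cube([78, 78, 398]);
translate([1472, 460, 0]) cube([78, 78, 398]);
translate([1472, 786, 0]) cube([78, 78, 398]);


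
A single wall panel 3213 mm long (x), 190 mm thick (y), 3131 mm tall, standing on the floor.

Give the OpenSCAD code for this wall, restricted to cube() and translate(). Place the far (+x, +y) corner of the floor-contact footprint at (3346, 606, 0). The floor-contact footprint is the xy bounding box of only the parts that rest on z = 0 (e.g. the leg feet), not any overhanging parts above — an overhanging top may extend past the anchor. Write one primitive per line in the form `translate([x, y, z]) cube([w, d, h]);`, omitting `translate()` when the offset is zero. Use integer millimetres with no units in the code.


translate([133, 416, 0]) cube([3213, 190, 3131]);


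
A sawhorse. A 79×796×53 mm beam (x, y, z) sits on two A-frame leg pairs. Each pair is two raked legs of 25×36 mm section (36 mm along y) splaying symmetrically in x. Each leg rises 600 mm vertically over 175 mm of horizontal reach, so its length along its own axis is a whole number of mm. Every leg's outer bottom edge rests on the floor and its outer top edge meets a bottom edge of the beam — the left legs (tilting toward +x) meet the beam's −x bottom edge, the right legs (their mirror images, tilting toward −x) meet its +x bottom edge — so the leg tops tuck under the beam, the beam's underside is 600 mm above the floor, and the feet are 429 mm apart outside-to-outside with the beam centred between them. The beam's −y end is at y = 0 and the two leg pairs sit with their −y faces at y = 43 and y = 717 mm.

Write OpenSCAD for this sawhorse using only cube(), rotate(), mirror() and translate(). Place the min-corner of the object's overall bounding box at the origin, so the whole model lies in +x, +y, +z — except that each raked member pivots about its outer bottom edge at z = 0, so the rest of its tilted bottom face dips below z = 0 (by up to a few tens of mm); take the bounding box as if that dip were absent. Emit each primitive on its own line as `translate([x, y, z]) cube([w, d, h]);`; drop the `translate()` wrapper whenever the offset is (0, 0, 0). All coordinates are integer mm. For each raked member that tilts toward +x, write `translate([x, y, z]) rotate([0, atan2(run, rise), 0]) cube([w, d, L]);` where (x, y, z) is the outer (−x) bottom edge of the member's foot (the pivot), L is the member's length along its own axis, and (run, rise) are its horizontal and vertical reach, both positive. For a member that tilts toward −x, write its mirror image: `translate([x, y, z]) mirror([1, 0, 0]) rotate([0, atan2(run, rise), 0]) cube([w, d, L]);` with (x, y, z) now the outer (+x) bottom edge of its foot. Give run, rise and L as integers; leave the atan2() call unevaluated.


translate([175, 0, 600]) cube([79, 796, 53]);
translate([0, 43, 0]) rotate([0, atan2(175, 600), 0]) cube([25, 36, 625]);
translate([429, 43, 0]) mirror([1, 0, 0]) rotate([0, atan2(175, 600), 0]) cube([25, 36, 625]);
translate([0, 717, 0]) rotate([0, atan2(175, 600), 0]) cube([25, 36, 625]);
translate([429, 717, 0]) mirror([1, 0, 0]) rotate([0, atan2(175, 600), 0]) cube([25, 36, 625]);


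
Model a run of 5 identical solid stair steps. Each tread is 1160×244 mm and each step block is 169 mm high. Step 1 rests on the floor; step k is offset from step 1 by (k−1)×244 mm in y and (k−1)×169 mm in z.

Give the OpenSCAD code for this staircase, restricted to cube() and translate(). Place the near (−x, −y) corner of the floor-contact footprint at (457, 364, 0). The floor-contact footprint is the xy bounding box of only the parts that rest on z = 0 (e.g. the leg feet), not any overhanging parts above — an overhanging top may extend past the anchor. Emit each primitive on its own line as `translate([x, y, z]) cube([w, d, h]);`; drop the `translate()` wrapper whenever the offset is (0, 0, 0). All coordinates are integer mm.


translate([457, 364, 0]) cube([1160, 244, 169]);
translate([457, 608, 169]) cube([1160, 244, 169]);
translate([457, 852, 338]) cube([1160, 244, 169]);
translate([457, 1096, 507]) cube([1160, 244, 169]);
translate([457, 1340, 676]) cube([1160, 244, 169]);


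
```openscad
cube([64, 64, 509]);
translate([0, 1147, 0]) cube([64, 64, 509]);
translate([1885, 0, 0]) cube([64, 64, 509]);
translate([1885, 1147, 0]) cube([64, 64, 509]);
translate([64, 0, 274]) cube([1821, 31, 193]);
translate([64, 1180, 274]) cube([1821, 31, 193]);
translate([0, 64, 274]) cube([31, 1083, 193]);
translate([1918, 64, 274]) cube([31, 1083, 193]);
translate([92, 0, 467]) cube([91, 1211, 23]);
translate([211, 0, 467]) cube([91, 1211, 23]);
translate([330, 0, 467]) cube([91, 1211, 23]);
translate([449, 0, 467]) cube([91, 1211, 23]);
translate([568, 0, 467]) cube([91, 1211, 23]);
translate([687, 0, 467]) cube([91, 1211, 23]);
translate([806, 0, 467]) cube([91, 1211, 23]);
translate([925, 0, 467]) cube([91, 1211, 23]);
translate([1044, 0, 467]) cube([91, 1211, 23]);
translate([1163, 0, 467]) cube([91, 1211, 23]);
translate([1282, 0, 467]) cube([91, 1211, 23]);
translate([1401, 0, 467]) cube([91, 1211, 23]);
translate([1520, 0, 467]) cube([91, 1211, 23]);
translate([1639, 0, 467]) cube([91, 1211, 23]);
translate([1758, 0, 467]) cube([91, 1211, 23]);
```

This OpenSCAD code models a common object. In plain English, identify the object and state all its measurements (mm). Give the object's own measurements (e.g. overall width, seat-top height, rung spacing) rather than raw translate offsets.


A bed frame 1949 mm long (x) by 1211 mm wide (y). Four 64×64 mm corner posts, 509 mm tall, at the corners of the footprint. Four rails of 31 mm thickness and 193 mm height run between adjacent posts with their undersides at z = 274 mm, their outer faces flush with the outside of the frame (the two x-running rails run between the posts' inner faces; the two y-running rails run between the posts' inner faces). 15 slats, each 91 mm wide (x) and 23 mm thick, lie across the top of the two x-running rails, running the full 1211 mm width of the frame in y; along x they sit between the end posts with a 28 mm gap after the −x posts and between neighbouring slats, leaving 36 mm before the +x posts.


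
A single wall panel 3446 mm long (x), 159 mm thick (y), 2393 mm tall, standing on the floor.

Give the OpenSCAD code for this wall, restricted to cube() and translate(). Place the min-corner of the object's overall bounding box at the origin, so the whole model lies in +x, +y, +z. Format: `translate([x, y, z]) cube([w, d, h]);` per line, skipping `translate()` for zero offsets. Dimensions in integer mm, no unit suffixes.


cube([3446, 159, 2393]);


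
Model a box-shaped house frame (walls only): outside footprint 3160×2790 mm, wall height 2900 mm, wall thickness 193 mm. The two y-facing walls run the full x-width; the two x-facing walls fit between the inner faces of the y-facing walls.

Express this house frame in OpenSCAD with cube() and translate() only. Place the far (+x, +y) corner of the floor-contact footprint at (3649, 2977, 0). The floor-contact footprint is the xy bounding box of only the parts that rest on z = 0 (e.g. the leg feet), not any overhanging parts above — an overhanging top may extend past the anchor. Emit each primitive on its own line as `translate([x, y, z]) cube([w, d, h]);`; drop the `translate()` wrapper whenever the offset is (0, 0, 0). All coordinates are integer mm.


translate([489, 187, 0]) cube([3160, 193, 2900]);
translate([489, 2784, 0]) cube([3160, 193, 2900]);
translate([489, 380, 0]) cube([193, 2404, 2900]);
translate([3456, 380, 0]) cube([193, 2404, 2900]);


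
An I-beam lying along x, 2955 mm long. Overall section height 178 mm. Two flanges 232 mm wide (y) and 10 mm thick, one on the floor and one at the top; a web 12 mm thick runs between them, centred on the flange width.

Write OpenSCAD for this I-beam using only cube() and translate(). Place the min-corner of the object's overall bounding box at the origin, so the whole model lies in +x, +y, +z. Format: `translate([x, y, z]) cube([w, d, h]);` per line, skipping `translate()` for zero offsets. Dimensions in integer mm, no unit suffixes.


cube([2955, 232, 10]);
translate([0, 110, 10]) cube([2955, 12, 158]);
translate([0, 0, 168]) cube([2955, 232, 10]);


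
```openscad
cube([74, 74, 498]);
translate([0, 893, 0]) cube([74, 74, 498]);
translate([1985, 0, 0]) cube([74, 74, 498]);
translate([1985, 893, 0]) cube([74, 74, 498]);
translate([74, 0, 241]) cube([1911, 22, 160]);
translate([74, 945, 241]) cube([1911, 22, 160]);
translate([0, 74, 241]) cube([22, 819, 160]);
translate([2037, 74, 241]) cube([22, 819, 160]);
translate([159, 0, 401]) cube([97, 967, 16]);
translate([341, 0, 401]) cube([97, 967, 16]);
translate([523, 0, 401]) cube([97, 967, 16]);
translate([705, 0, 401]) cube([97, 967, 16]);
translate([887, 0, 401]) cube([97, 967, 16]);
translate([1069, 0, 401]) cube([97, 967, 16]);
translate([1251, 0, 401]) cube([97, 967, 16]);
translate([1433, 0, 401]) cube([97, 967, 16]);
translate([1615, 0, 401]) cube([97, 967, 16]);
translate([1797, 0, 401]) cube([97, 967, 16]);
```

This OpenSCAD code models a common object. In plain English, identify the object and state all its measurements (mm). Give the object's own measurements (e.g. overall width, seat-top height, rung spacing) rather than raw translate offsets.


A bed frame 2059 mm long (x) by 967 mm wide (y). Four 74×74 mm corner posts, 498 mm tall, at the corners of the footprint. Four rails of 22 mm thickness and 160 mm height run between adjacent posts with their undersides at z = 241 mm, their outer faces flush with the outside of the frame (the two x-running rails run between the posts' inner faces; the two y-running rails run between the posts' inner faces). 10 slats, each 97 mm wide (x) and 16 mm thick, lie across the top of the two x-running rails, running the full 967 mm width of the frame in y; along x they sit between the end posts with a 85 mm gap after the −x posts and between neighbouring slats, leaving 91 mm before the +x posts.


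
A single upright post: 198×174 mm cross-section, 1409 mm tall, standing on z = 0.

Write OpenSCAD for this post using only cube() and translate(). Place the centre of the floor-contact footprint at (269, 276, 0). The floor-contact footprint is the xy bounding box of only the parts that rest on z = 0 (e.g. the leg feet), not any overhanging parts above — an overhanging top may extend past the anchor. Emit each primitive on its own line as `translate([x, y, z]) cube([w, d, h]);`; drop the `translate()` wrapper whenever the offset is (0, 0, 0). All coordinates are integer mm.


translate([170, 189, 0]) cube([198, 174, 1409]);


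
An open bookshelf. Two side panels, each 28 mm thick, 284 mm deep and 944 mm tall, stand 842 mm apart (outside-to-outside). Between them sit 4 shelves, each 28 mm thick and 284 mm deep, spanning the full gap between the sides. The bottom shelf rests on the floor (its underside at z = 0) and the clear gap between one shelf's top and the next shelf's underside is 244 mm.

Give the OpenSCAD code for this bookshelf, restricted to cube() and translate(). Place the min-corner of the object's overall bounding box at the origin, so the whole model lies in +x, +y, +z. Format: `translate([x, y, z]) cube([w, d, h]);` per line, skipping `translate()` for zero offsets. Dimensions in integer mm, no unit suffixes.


cube([28, 284, 944]);
translate([814, 0, 0]) cube([28, 284, 944]);
translate([28, 0, 0]) cube([786, 284, 28]);
translate([28, 0, 272]) cube([786, 284, 28]);
translate([28, 0, 544]) cube([786, 284, 28]);
translate([28, 0, 816]) cube([786, 284, 28]);


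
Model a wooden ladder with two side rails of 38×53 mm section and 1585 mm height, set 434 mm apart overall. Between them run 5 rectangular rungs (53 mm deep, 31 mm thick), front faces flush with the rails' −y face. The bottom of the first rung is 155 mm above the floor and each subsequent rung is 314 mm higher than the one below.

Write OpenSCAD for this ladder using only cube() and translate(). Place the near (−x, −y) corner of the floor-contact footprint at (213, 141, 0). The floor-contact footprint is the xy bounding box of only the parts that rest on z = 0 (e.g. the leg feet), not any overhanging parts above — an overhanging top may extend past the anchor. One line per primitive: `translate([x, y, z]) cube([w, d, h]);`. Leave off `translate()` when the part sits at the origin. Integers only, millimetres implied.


translate([213, 141, 0]) cube([38, 53, 1585]);
translate([609, 141, 0]) cube([38, 53, 1585]);
translate([251, 141, 155]) cube([358, 53, 31]);
translate([251, 141, 469]) cube([358, 53, 31]);
translate([251, 141, 783]) cube([358, 53, 31]);
translate([251, 141, 1097]) cube([358, 53, 31]);
translate([251, 141, 1411]) cube([358, 53, 31]);


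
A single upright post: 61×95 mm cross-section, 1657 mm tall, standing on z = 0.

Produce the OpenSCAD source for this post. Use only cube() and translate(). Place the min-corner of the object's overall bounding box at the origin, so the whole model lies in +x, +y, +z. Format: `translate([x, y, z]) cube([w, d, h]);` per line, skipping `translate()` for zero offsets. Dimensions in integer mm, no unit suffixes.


cube([61, 95, 1657]);


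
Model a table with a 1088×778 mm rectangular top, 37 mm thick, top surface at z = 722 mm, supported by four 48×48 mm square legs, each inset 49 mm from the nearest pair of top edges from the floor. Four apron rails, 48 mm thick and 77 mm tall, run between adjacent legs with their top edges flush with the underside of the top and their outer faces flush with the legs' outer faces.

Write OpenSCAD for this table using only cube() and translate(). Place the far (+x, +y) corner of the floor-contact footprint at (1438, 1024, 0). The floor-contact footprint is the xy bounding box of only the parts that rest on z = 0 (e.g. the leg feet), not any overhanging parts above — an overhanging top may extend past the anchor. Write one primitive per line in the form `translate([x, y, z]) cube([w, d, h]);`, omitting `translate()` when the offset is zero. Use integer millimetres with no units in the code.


translate([399, 295, 685]) cube([1088, 778, 37]);
translate([448, 344, 0]) cube([48, 48, 685]);
translate([1390, 344, 0]) cube([48, 48, 685]);
translate([448, 976, 0]) cube([48, 48, 685]);
translate([1390, 976, 0]) cube([48, 48, 685]);
translate([496, 344, 608]) cube([894, 48, 77]);
translate([496, 976, 608]) cube([894, 48, 77]);
translate([448, 392, 608]) cube([48, 584, 77]);
translate([1390, 392, 608]) cube([48, 584, 77]);


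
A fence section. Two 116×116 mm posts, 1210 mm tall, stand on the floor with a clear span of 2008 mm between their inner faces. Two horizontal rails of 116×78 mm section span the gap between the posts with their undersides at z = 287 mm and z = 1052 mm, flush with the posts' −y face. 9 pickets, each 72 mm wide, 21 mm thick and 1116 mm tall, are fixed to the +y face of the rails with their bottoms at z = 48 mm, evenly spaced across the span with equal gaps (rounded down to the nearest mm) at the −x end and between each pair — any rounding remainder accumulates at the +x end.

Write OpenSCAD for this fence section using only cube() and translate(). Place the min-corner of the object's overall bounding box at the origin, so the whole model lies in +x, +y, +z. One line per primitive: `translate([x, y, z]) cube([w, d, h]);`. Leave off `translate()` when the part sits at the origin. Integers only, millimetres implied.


cube([116, 116, 1210]);
translate([2124, 0, 0]) cube([116, 116, 1210]);
translate([116, 0, 287]) cube([2008, 116, 78]);
translate([116, 0, 1052]) cube([2008, 116, 78]);
translate([252, 116, 48]) cube([72, 21, 1116]);
translate([460, 116, 48]) cube([72, 21, 1116]);
translate([668, 116, 48]) cube([72, 21, 1116]);
translate([876, 116, 48]) cube([72, 21, 1116]);
translate([1084, 116, 48]) cube([72, 21, 1116]);
translate([1292, 116, 48]) cube([72, 21, 1116]);
translate([1500, 116, 48]) cube([72, 21, 1116]);
translate([1708, 116, 48]) cube([72, 21, 1116]);
translate([1916, 116, 48]) cube([72, 21, 1116]);


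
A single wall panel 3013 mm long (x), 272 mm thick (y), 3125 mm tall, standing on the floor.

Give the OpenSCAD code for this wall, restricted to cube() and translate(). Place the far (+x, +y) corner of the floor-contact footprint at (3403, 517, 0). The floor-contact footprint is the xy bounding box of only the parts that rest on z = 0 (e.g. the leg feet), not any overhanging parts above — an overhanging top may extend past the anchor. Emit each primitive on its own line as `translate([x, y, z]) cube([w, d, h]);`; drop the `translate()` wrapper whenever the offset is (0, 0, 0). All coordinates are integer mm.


translate([390, 245, 0]) cube([3013, 272, 3125]);


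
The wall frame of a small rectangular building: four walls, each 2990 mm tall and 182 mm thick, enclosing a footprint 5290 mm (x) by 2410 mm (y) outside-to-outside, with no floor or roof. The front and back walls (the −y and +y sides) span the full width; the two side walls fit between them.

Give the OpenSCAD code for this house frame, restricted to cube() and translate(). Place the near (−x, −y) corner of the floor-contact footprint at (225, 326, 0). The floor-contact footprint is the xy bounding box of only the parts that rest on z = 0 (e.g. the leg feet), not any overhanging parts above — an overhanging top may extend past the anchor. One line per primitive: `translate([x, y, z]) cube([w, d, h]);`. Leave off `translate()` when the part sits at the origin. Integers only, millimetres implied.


translate([225, 326, 0]) cube([5290, 182, 2990]);
translate([225, 2554, 0]) cube([5290, 182, 2990]);
translate([225, 508, 0]) cube([182, 2046, 2990]);
translate([5333, 508, 0]) cube([182, 2046, 2990]);


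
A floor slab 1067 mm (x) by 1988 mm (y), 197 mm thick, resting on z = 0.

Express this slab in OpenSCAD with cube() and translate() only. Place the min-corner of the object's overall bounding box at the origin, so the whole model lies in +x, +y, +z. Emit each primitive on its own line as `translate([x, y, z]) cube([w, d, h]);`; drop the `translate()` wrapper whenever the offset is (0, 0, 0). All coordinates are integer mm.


cube([1067, 1988, 197]);


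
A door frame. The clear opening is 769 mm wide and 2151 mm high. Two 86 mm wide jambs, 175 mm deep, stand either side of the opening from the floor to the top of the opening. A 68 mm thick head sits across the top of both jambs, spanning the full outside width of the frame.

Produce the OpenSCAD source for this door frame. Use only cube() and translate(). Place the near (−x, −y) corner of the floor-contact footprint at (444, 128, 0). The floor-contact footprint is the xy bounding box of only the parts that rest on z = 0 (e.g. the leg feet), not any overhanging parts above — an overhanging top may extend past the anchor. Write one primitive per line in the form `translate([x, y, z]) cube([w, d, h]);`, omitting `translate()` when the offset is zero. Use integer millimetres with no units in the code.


translate([444, 128, 0]) cube([86, 175, 2151]);
translate([1299, 128, 0]) cube([86, 175, 2151]);
translate([444, 128, 2151]) cube([941, 175, 68]);


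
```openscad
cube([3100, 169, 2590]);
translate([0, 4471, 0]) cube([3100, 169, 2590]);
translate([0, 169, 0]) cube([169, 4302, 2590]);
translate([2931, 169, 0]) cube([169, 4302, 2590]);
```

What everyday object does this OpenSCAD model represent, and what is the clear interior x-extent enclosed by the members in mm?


A house (or room) frame. The interior width is 2762 mm.

Four 2590 mm walls enclosing a rectangle with no floor or roof — a room or house frame. Outside width is 3100 mm and wall thickness is 169 mm, so the interior width is 3100 − 2 × 169 = 2762 mm.


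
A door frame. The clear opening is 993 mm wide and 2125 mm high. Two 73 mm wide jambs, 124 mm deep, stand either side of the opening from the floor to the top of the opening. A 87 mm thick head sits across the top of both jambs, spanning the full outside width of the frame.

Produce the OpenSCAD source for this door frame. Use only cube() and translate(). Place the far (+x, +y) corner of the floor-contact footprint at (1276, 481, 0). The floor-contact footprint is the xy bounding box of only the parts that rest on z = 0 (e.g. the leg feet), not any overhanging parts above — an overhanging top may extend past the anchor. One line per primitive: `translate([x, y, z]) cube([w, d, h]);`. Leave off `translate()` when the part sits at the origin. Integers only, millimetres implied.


translate([137, 357, 0]) cube([73, 124, 2125]);
translate([1203, 357, 0]) cube([73, 124, 2125]);
translate([137, 357, 2125]) cube([1139, 124, 87]);


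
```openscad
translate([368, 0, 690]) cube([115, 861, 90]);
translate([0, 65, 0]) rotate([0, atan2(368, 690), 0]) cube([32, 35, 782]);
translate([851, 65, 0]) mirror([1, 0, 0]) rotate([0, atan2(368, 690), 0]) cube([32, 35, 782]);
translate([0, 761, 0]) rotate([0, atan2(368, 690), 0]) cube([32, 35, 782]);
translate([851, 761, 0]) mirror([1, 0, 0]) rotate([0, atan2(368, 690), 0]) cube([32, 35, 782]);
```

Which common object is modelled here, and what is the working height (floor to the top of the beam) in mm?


A sawhorse. The overall height is 780 mm.

A beam across two mirrored pairs of raked legs — a sawhorse. The beam's underside is at z = 690 (matching the legs' vertical rise in atan2(368, 690)) and the beam is 90 mm tall, so its top is at 690 + 90 = 780 mm. The raked legs top out at the beam's underside, so that is the highest point.


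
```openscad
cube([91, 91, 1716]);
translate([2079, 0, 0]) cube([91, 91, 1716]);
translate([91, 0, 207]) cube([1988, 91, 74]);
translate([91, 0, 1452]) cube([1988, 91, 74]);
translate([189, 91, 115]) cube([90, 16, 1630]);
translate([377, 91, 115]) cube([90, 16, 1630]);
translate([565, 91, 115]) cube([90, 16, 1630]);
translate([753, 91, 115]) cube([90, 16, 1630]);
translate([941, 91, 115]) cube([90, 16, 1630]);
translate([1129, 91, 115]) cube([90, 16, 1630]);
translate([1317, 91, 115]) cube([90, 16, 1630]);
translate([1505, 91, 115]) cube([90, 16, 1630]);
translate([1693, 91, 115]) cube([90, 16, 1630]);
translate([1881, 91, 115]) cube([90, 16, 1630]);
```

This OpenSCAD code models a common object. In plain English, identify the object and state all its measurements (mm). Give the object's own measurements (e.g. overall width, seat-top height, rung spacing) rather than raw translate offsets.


A fence section. Two 91×91 mm posts, 1716 mm tall, stand on the floor with a clear span of 1988 mm between their inner faces. Two horizontal rails of 91×74 mm section span the gap between the posts with their undersides at z = 207 mm and z = 1452 mm, flush with the posts' −y face. 10 pickets, each 90 mm wide, 16 mm thick and 1630 mm tall, are fixed to the +y face of the rails with their bottoms at z = 115 mm, spaced across the span with a 98 mm gap after the −x post and between neighbouring pickets, with 108 mm left before the +x post.


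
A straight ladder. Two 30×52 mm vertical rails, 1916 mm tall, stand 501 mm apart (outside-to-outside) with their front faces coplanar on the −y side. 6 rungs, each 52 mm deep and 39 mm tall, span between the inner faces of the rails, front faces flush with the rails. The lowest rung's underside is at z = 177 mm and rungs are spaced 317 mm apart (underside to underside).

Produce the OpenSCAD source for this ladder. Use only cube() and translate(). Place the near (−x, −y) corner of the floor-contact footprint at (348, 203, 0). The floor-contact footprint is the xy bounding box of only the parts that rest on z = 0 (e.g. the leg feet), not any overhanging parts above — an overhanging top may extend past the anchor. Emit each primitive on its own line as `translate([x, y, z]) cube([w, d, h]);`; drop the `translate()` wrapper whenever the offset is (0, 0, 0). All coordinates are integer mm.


// rung span = 501 - 2*30 = 441
// rung[k] z = 177 + k*317
translate([348, 203, 0]) cube([30, 52, 1916]);
translate([819, 203, 0]) cube([30, 52, 1916]);
translate([378, 203, 177]) cube([441, 52, 39]);
translate([378, 203, 494]) cube([441, 52, 39]);
translate([378, 203, 811]) cube([441, 52, 39]);
translate([378, 203, 1128]) cube([441, 52, 39]);
translate([378, 203, 1445]) cube([441, 52, 39]);
translate([378, 203, 1762]) cube([441, 52, 39]);


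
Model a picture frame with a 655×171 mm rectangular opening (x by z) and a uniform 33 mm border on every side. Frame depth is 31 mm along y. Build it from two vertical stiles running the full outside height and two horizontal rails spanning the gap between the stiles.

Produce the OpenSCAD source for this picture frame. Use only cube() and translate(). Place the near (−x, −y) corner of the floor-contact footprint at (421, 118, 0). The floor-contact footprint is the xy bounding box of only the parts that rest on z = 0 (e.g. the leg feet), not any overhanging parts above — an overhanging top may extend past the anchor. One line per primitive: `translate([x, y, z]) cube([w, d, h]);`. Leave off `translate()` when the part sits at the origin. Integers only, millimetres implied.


translate([421, 118, 0]) cube([33, 31, 237]);
translate([1109, 118, 0]) cube([33, 31, 237]);
translate([454, 118, 0]) cube([655, 31, 33]);
translate([454, 118, 204]) cube([655, 31, 33]);


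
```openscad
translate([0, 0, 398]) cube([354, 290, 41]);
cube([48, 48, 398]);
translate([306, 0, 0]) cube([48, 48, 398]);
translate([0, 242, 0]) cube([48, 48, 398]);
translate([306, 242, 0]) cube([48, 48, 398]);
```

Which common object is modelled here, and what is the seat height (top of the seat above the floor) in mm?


A stool. The seat height is 439 mm.

A 354×290×41 slab at z = 398 on four corner posts — a stool. The seat top is 398 + 41 = 439 mm.


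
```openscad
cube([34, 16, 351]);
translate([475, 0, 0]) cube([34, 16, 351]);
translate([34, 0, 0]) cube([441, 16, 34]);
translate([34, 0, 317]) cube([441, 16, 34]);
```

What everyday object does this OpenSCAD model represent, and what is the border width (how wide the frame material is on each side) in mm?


A picture frame. The border width is 34 mm.

Four thin pieces enclosing a rectangular opening — a picture frame. The two full-height stiles are 351 mm tall; the top rail sits at z = 317 and is 34 mm tall, so the border above the opening is 351 − 317 = 34 mm, matching the stile x-width.


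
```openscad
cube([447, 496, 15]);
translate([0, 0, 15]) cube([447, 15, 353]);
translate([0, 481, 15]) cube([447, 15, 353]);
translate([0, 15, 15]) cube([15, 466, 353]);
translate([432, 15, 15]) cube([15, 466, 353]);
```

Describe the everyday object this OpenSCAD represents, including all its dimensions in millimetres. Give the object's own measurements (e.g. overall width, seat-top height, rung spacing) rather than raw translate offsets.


An open-topped rectangular box: outside dimensions 447×496×368 mm, with a uniform wall and base thickness of 15 mm. The base is a full 447×496 slab on the floor; four walls sit on top of the base. The front and back walls (the −y and +y sides) span the full width; the two side walls fit between them.


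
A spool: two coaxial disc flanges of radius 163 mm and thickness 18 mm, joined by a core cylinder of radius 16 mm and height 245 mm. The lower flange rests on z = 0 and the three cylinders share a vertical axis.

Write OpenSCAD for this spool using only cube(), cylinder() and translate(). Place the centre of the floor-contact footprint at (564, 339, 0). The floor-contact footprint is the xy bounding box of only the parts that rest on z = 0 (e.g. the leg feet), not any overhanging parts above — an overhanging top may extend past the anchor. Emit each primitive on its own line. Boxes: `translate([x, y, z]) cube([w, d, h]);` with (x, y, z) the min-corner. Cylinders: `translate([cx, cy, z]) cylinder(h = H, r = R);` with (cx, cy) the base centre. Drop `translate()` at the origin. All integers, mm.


translate([564, 339, 0]) cylinder(h = 18, r = 163);
translate([564, 339, 18]) cylinder(h = 245, r = 16);
translate([564, 339, 263]) cylinder(h = 18, r = 163);


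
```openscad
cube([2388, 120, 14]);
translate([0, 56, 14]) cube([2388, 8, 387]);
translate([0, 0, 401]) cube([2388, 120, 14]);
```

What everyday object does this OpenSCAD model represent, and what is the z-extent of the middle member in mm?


An I-beam. The web height is 387 mm.

Two wide flanges with a thin centred web — an I-beam. Overall 415 mm minus two 14 mm flanges gives a web of 415 − 2·14 = 387 mm.


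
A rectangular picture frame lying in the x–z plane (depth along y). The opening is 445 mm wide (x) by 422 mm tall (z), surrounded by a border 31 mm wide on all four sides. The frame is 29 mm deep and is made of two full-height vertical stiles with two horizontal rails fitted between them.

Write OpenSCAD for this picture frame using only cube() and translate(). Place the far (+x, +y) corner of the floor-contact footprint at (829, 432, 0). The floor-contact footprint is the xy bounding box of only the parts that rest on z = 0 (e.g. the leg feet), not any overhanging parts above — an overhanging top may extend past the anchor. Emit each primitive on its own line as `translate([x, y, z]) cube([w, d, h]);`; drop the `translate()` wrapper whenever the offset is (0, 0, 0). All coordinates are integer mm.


translate([322, 403, 0]) cube([31, 29, 484]);
translate([798, 403, 0]) cube([31, 29, 484]);
translate([353, 403, 0]) cube([445, 29, 31]);
translate([353, 403, 453]) cube([445, 29, 31]);


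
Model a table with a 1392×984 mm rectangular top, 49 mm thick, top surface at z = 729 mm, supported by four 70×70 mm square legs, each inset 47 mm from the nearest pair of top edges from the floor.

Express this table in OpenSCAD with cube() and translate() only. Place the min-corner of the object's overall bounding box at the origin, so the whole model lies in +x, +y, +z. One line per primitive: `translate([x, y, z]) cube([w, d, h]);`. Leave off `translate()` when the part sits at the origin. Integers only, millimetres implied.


// leg_h = 729 - 49 = 680
translate([0, 0, 680]) cube([1392, 984, 49]);
translate([47, 47, 0]) cube([70, 70, 680]);
translate([1275, 47, 0]) cube([70, 70, 680]);
translate([47, 867, 0]) cube([70, 70, 680]);
translate([1275, 867, 0]) cube([70, 70, 680]);


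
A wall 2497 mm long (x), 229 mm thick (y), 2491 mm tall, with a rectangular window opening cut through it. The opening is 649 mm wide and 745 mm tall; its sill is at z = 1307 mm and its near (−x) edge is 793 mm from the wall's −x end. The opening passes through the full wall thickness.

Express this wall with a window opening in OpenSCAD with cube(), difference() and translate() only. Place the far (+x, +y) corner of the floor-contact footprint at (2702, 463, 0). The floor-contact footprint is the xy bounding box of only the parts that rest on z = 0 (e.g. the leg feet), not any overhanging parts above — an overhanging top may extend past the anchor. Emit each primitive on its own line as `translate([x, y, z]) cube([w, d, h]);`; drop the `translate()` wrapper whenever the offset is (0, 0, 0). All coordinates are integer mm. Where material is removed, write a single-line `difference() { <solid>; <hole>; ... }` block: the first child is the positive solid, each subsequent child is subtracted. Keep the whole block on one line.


difference() { translate([205, 234, 0]) cube([2497, 229, 2491]); translate([998, 234, 1307]) cube([649, 229, 745]); }


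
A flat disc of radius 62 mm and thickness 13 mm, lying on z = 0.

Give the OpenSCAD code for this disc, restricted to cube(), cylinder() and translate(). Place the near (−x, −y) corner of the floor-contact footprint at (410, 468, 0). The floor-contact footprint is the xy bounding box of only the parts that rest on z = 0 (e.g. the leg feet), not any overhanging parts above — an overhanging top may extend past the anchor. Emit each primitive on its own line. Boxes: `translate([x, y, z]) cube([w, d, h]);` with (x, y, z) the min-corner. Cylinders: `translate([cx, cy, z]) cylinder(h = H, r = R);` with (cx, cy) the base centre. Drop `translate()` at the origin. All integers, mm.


translate([472, 530, 0]) cylinder(h = 13, r = 62);


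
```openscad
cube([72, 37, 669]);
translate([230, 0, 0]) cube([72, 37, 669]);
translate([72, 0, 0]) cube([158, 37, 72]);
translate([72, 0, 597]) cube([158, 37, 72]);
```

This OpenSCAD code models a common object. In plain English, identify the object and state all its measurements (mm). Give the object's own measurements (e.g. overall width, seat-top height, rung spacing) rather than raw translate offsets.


A rectangular picture frame lying in the x–z plane (depth along y). The opening is 158 mm wide (x) by 525 mm tall (z), surrounded by a border 72 mm wide on all four sides. The frame is 37 mm deep and is made of two full-height vertical stiles with two horizontal rails fitted between them.


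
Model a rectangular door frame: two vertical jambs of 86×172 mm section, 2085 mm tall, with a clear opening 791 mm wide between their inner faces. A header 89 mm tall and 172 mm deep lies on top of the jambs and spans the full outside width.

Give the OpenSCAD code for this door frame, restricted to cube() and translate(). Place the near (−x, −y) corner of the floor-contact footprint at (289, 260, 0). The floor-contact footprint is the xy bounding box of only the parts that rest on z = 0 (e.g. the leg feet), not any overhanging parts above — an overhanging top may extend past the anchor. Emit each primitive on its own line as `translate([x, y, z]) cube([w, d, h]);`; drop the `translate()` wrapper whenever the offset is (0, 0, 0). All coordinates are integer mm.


translate([289, 260, 0]) cube([86, 172, 2085]);
translate([1166, 260, 0]) cube([86, 172, 2085]);
translate([289, 260, 2085]) cube([963, 172, 89]);


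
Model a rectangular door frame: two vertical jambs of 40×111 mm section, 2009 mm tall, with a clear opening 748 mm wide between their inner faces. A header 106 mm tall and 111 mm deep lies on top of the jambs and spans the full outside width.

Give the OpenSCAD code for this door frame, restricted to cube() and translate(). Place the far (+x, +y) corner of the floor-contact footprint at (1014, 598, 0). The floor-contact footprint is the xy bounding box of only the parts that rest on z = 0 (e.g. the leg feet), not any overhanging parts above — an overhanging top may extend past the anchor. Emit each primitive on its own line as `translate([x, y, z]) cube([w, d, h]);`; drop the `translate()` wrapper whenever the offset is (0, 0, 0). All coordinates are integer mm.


translate([186, 487, 0]) cube([40, 111, 2009]);
translate([974, 487, 0]) cube([40, 111, 2009]);
translate([186, 487, 2009]) cube([828, 111, 106]);


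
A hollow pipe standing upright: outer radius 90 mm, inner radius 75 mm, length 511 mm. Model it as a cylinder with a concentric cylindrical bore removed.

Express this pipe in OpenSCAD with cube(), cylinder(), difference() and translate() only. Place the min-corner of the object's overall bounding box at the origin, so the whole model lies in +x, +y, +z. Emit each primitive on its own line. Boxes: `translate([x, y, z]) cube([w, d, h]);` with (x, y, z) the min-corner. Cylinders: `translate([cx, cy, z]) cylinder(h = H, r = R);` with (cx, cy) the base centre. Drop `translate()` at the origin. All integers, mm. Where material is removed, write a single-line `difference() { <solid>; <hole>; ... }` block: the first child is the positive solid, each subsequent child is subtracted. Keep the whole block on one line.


difference() { translate([90, 90, 0]) cylinder(h = 511, r = 90); translate([90, 90, 0]) cylinder(h = 511, r = 75); }


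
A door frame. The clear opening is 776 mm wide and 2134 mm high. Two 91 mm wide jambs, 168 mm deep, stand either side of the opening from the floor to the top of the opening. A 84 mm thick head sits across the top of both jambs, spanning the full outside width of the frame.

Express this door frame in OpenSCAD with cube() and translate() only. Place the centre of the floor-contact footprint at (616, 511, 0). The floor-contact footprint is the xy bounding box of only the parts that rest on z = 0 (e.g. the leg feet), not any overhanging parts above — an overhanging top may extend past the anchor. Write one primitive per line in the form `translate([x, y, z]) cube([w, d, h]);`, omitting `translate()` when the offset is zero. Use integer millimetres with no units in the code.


translate([137, 427, 0]) cube([91, 168, 2134]);
translate([1004, 427, 0]) cube([91, 168, 2134]);
translate([137, 427, 2134]) cube([958, 168, 84]);


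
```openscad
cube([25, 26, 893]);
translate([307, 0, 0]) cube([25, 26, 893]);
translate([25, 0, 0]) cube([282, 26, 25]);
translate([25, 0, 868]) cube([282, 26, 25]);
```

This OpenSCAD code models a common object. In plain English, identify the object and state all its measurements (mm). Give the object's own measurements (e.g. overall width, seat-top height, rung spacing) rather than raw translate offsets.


A rectangular picture frame lying in the x–z plane (depth along y). The opening is 282 mm wide (x) by 843 mm tall (z), surrounded by a border 25 mm wide on all four sides. The frame is 26 mm deep and is made of two full-height vertical stiles with two horizontal rails fitted between them.


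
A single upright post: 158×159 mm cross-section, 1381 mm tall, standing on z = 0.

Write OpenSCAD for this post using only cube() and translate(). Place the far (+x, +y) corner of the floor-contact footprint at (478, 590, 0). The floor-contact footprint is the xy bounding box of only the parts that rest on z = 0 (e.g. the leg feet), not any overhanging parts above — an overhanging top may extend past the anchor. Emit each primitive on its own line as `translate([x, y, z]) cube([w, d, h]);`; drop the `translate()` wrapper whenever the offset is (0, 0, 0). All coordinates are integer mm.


translate([320, 431, 0]) cube([158, 159, 1381]);


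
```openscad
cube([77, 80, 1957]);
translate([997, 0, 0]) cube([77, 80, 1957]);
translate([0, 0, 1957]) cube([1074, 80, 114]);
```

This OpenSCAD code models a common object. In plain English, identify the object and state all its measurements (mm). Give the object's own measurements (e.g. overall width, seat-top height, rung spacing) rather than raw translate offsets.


A door frame. The clear opening is 920 mm wide and 1957 mm high. Two 77 mm wide jambs, 80 mm deep, stand either side of the opening from the floor to the top of the opening. A 114 mm thick head sits across the top of both jambs, spanning the full outside width of the frame.
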